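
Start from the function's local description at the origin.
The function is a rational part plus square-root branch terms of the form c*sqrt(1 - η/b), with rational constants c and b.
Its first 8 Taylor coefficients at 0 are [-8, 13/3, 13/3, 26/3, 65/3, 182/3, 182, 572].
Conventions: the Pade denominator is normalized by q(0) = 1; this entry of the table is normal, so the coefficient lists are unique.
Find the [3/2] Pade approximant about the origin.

Taylor coefficients needed (read off): a_0 = -8, a_1 = 13/3, a_2 = 13/3, a_3 = 26/3, a_4 = 65/3, a_5 = 182/3.
Write the denominator as Q(η) = 1 + q1*η + q2*η^2. Requiring Q*f - P = O(η^6) with deg P <= 3 kills the coefficients of η^4..η^5 in Q*f:
  η^4: a_4 + q1*a_3 + q2*a_2 = 0, i.e. 65/3 + (26/3)*q1 + (13/3)*q2 = 0.
  η^5: a_5 + q1*a_4 + q2*a_3 = 0, i.e. 182/3 + (65/3)*q1 + (26/3)*q2 = 0.
Solving this linear system: q1 = -4, q2 = 3.
The numerator is Q*f truncated at degree 3: P0 = a_0 = -8; P1 = a_1 + q1*a_0 = 109/3; P2 = a_2 + q1*a_1 + q2*a_0 = -37; P3 = a_3 + q1*a_2 + q2*a_1 = 13/3.

The Pade approximant has numerator coefficients [-8, 109/3, -37, 13/3]; denominator coefficients [1, -4, 3].


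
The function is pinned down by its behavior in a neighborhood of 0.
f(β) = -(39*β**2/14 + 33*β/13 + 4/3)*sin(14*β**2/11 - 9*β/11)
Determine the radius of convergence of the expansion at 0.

The factor -sin(14*β**2/11 - 9*β/11) is entire and contributes no finite singular point.
The polynomial part has no poles.
No finite singular points: the Taylor series at 0 converges everywhere.

The radius of convergence is infinite.


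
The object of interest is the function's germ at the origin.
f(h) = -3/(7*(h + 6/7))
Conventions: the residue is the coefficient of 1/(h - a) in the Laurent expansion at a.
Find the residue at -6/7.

The residue is -3/7.

At the order-1 pole -6/7 set g(h) = (h - (-6/7))*f(h) = -3/7.
Simple pole: residue = g(a) at a = -6/7, which is -3/7.


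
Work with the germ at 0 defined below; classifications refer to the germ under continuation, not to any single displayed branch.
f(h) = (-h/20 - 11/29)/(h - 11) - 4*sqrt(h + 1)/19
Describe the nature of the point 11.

The point is a pole of order 1.

The denominator factor h - 11 vanishes at 11 and appears to the power 1; the numerator there equals -539/580, nonzero, and no other factor vanishes.
The branch terms are analytic at this point.
Hence a pole whose order is the multiplicity, 1.


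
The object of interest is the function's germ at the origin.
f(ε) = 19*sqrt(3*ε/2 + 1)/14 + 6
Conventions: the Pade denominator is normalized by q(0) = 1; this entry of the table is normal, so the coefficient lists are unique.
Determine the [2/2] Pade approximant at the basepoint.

The Pade approximant has numerator coefficients [103/14, 1041/112, 1611/896]; denominator coefficients [1, 9/8, 9/64].

Taylor coefficients needed (expand at 0): a_0 = 103/14, a_1 = 57/56, a_2 = -171/448, a_3 = 513/1792, a_4 = -7695/28672.
Write the denominator as Q(ε) = 1 + q1*ε + q2*ε^2. Requiring Q*f - P = O(ε^5) with deg P <= 2 kills the coefficients of ε^3..ε^4 in Q*f:
  ε^3: a_3 + q1*a_2 + q2*a_1 = 0, i.e. 513/1792 + (-171/448)*q1 + (57/56)*q2 = 0.
  ε^4: a_4 + q1*a_3 + q2*a_2 = 0, i.e. -7695/28672 + (513/1792)*q1 + (-171/448)*q2 = 0.
Solving this linear system: q1 = 9/8, q2 = 9/64.
The numerator is Q*f truncated at degree 2: P0 = a_0 = 103/14; P1 = a_1 + q1*a_0 = 1041/112; P2 = a_2 + q1*a_1 + q2*a_0 = 1611/896.


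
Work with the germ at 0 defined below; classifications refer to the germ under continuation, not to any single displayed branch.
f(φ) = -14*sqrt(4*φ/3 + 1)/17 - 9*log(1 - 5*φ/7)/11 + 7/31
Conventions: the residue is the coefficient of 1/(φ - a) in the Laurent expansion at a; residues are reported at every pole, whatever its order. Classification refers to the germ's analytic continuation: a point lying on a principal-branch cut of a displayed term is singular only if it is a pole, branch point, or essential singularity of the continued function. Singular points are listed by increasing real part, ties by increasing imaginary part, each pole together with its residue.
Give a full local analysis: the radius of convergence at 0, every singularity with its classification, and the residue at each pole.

Radius of convergence at 0: 3/4.
At -3/4: an algebraic (square-root) branch point.
At 7/5: a logarithmic branch point.

Branch term (-14/17)*sqrt(1 - φ/(-3/4)): its argument vanishes at φ = -3/4, a square-root branch point, modulus 3/4.
Branch term (-9/11)*log(1 - φ/(7/5)): its argument vanishes at φ = 7/5, a logarithmic branch point, modulus 7/5.
The radius of convergence is the smallest modulus among the singular points: 3/4.
List the singular points by increasing real part (a conjugate pair: the negative imaginary part first).


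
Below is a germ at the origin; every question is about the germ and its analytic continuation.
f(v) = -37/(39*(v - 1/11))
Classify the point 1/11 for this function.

The point is a pole of order 1.

The denominator factor v - 1/11 vanishes at 1/11 and appears to the power 1; the numerator there equals -37/39, nonzero, and no other factor vanishes.
Hence a pole whose order is the multiplicity, 1.


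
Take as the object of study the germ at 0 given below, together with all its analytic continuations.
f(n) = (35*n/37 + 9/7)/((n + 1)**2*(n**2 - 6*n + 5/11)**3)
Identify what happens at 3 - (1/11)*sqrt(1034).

The denominator factor n**2 - 6*n + 5/11 vanishes at 3 - (1/11)*sqrt(1034) and appears to the power 3; the numerator there equals 1068/259 - (35/407)*sqrt(1034), nonzero, and no other factor vanishes.
Hence a pole whose order is the multiplicity, 3.

The point is a pole of order 3.


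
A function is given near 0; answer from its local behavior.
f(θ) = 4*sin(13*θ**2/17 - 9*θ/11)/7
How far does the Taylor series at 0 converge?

The factor -sin(13*θ**2/17 - 9*θ/11) is entire and contributes no finite singular point.
The polynomial part has no poles.
No finite singular points: the Taylor series at 0 converges everywhere.

The radius of convergence is infinite.


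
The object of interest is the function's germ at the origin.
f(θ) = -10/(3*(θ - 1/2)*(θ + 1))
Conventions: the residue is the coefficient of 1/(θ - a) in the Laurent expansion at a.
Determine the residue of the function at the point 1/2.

The residue is -20/9.

At the order-1 pole 1/2 set g(θ) = (θ - (1/2))*f(θ) = -10/(3*(θ + 1)).
Simple pole: residue = g(a) at a = 1/2, which is -20/9.


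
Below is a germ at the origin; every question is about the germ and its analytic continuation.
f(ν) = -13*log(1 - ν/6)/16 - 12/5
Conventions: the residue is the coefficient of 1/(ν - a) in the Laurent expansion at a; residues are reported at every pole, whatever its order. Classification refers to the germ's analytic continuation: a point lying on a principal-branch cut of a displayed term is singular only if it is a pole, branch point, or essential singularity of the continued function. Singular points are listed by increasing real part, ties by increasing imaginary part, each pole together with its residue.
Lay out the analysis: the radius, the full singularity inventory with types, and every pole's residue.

Branch term (-13/16)*log(1 - ν/(6)): its argument vanishes at ν = 6, a logarithmic branch point, modulus 6.
The radius of convergence is the smallest modulus among the singular points: 6.

Radius of convergence at 0: 6.
At 6: a logarithmic branch point.


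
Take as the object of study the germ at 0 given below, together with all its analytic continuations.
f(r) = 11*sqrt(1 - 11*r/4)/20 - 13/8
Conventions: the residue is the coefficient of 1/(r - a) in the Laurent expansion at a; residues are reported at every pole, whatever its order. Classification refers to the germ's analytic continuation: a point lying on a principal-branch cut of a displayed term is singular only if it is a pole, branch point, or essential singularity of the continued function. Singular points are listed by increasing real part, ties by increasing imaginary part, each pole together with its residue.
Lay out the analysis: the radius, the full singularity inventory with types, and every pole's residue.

Branch term (11/20)*sqrt(1 - r/(4/11)): its argument vanishes at r = 4/11, a square-root branch point, modulus 4/11.
The radius of convergence is the smallest modulus among the singular points: 4/11.

Radius of convergence at 0: 4/11.
At 4/11: an algebraic (square-root) branch point.


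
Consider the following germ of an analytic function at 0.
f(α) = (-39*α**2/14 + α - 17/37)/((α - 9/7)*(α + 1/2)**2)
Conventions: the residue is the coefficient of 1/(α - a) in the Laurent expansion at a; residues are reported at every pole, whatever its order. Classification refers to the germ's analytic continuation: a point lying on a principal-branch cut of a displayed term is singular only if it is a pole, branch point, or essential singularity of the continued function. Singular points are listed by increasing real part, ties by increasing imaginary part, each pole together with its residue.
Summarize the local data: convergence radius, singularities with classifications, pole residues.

Denominator factor (α - 9/7): pole of order 1 at 9/7, modulus 9/7.
Denominator factor (α + 1/2)^2: pole of order 2 at -1/2, modulus 1/2.
The radius of convergence is the smallest modulus among the singular points: 1/2.
At the order-2 pole -1/2 set g(α) = (α - (-1/2))^2*f(α) = (-39*α**2/14 + α - 17/37)/(α - 9/7).
Order-2 pole: residue = g'(a); g'(-1/2) = -74033/46250, so the residue is -74033/46250.
At the order-1 pole 9/7 set g(α) = (α - (9/7))*f(α) = (-39*α**2/14 + α - 17/37)/(α + 1/2)**2.
Simple pole: residue = g(a) at a = 9/7, which is -191822/161875.
List the singular points by increasing real part (a conjugate pair: the negative imaginary part first).

Radius of convergence at 0: 1/2.
At -1/2: a pole of order 2; residue -74033/46250.
At 9/7: a pole of order 1; residue -191822/161875.


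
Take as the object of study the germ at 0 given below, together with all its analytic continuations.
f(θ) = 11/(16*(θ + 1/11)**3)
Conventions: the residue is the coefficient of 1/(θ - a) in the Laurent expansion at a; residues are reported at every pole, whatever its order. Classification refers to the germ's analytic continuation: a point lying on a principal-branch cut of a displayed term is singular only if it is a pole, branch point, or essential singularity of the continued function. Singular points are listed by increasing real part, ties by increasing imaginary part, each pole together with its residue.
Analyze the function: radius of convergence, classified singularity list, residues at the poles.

Radius of convergence at 0: 1/11.
At -1/11: a pole of order 3; residue 0.

Denominator factor (θ + 1/11)^3: pole of order 3 at -1/11, modulus 1/11.
The radius of convergence is the smallest modulus among the singular points: 1/11.
At the order-3 pole -1/11 set g(θ) = (θ - (-1/11))^3*f(θ) = 11/16.
Order-3 pole: residue = g''(a)/2; g''(-1/11) = 0, so the residue is 0.


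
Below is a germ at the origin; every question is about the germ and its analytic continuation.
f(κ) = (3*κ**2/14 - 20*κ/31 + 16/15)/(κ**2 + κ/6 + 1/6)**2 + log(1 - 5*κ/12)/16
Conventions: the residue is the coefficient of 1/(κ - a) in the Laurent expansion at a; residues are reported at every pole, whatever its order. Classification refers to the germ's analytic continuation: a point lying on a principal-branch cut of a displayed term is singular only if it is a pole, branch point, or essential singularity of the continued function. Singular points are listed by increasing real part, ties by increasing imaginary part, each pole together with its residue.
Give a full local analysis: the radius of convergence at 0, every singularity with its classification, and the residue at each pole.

Radius of convergence at 0: (1/6)*sqrt(6).
At (-1/12) - ((1/12)*sqrt(23))*i: a pole of order 2; residue ((541908/573965)*sqrt(23))*i.
At (-1/12) + ((1/12)*sqrt(23))*i: a pole of order 2; residue -((541908/573965)*sqrt(23))*i.
At 12/5: a logarithmic branch point.


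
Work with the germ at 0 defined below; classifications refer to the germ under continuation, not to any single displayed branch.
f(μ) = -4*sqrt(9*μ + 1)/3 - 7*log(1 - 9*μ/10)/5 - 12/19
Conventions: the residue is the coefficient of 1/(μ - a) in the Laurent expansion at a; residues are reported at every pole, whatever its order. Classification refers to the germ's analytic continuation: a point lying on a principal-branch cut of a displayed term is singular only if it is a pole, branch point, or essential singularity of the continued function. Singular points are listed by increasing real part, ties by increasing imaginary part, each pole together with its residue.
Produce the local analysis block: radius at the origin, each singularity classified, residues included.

Branch term (-4/3)*sqrt(1 - μ/(-1/9)): its argument vanishes at μ = -1/9, a square-root branch point, modulus 1/9.
Branch term (-7/5)*log(1 - μ/(10/9)): its argument vanishes at μ = 10/9, a logarithmic branch point, modulus 10/9.
The radius of convergence is the smallest modulus among the singular points: 1/9.
List the singular points by increasing real part (a conjugate pair: the negative imaginary part first).

Radius of convergence at 0: 1/9.
At -1/9: an algebraic (square-root) branch point.
At 10/9: a logarithmic branch point.


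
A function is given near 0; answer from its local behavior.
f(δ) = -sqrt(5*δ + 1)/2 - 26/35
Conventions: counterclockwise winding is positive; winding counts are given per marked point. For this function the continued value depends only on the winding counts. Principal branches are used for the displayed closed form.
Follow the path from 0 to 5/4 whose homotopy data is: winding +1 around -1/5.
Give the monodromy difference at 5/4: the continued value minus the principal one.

Continued minus principal equals (1/2)*sqrt(29).

The rational part is single-valued and drops out of the difference; each branch term changes only by its own monodromy.
(-1/2)*sqrt(1 - δ/(-1/5)): winding +1 is odd, the square root flips sign, contributing -2*(-1/2)*sqrt(1 - (5/4)/(-1/5)) = -2*(-1/2)*sqrt(29/4) = (1/2)*sqrt(29).
Summing the contributions at δ = 5/4 gives (1/2)*sqrt(29).


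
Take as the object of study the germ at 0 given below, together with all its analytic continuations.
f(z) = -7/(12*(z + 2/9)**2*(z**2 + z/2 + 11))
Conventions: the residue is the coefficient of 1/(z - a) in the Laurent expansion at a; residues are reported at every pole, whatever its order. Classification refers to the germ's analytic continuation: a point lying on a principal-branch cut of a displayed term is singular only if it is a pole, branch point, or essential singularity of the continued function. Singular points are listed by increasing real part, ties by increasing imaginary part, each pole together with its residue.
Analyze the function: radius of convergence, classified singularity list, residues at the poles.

Radius of convergence at 0: 2/9.
At (-1/4) - ((5/4)*sqrt(7))*i: a pole of order 1; residue (-1701/12559936) + ((191349/62799680)*sqrt(7))*i.
At (-1/4) + ((5/4)*sqrt(7))*i: a pole of order 1; residue (-1701/12559936) - ((191349/62799680)*sqrt(7))*i.
At -2/9: a pole of order 2; residue 1701/6279968.


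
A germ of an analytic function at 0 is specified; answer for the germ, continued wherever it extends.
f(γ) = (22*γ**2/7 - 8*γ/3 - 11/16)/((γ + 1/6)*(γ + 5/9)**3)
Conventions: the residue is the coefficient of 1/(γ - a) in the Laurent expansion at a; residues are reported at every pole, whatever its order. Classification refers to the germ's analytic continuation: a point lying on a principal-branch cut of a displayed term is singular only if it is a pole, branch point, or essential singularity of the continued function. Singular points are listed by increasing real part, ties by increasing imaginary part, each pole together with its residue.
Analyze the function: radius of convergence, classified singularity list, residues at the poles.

Denominator factor (γ + 1/6): pole of order 1 at -1/6, modulus 1/6.
Denominator factor (γ + 5/9)^3: pole of order 3 at -5/9, modulus 5/9.
The radius of convergence is the smallest modulus among the singular points: 1/6.
At the order-3 pole -5/9 set g(γ) = (γ - (-5/9))^3*f(γ) = (22*γ**2/7 - 8*γ/3 - 11/16)/(γ + 1/6).
Order-3 pole: residue = g''(a)/2; g''(-5/9) = 12717/2401, so the residue is 12717/4802.
At the order-1 pole -1/6 set g(γ) = (γ - (-1/6))*f(γ) = (22*γ**2/7 - 8*γ/3 - 11/16)/(γ + 5/9)**3.
Simple pole: residue = g(a) at a = -1/6, which is -12717/4802.
List the singular points by increasing real part (a conjugate pair: the negative imaginary part first).

Radius of convergence at 0: 1/6.
At -5/9: a pole of order 3; residue 12717/4802.
At -1/6: a pole of order 1; residue -12717/4802.


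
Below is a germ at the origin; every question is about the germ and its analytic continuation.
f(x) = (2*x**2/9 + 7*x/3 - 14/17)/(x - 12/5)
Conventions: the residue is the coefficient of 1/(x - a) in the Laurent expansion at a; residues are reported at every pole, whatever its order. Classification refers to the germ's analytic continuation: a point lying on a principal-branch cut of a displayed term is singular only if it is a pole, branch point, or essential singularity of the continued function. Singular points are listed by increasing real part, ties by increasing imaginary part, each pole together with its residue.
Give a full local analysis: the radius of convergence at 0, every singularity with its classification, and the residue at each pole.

Denominator factor (x - 12/5): pole of order 1 at 12/5, modulus 12/5.
The radius of convergence is the smallest modulus among the singular points: 12/5.
At the order-1 pole 12/5 set g(x) = (x - (12/5))*f(x) = 2*x**2/9 + 7*x/3 - 14/17.
Simple pole: residue = g(a) at a = 12/5, which is 2574/425.

Radius of convergence at 0: 12/5.
At 12/5: a pole of order 1; residue 2574/425.


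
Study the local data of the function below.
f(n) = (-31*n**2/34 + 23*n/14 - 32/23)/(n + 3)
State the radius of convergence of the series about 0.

The radius of convergence is 3.

Denominator factor (n + 3): pole of order 1 at -3, modulus 3.
The radius of convergence is the smallest modulus among the singular points: 3.


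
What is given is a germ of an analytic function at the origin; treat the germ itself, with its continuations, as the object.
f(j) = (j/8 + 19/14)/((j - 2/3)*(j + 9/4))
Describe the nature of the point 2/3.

The point is a pole of order 1.

The denominator factor j - 2/3 vanishes at 2/3 and appears to the power 1; the numerator there equals 121/84, nonzero, and no other factor vanishes.
Hence a pole whose order is the multiplicity, 1.


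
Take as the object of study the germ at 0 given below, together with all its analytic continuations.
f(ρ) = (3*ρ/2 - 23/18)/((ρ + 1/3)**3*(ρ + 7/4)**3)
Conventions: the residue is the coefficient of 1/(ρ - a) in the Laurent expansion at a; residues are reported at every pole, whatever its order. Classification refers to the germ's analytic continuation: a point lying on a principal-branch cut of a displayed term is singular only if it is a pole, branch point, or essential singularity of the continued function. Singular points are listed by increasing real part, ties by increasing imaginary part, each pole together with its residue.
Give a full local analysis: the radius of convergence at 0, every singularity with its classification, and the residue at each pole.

Denominator factor (ρ + 1/3)^3: pole of order 3 at -1/3, modulus 1/3.
Denominator factor (ρ + 7/4)^3: pole of order 3 at -7/4, modulus 7/4.
The radius of convergence is the smallest modulus among the singular points: 1/3.
At the order-3 pole -7/4 set g(ρ) = (ρ - (-7/4))^3*f(ρ) = (3*ρ/2 - 23/18)/(ρ + 1/3)**3.
Order-3 pole: residue = g''(a)/2; g''(-7/4) = 8481024/1419857, so the residue is 4240512/1419857.
At the order-3 pole -1/3 set g(ρ) = (ρ - (-1/3))^3*f(ρ) = (3*ρ/2 - 23/18)/(ρ + 7/4)**3.
Order-3 pole: residue = g''(a)/2; g''(-1/3) = -8481024/1419857, so the residue is -4240512/1419857.
List the singular points by increasing real part (a conjugate pair: the negative imaginary part first).

Radius of convergence at 0: 1/3.
At -7/4: a pole of order 3; residue 4240512/1419857.
At -1/3: a pole of order 3; residue -4240512/1419857.


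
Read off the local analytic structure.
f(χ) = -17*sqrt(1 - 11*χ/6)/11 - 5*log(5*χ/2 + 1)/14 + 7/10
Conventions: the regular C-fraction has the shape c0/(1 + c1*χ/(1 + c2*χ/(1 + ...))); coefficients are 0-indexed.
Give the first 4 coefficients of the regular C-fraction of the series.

The regular C-fraction coefficients are [-93/110, 1210/1953, -2742829/687456, 3332983073/965475808].

Taylor coefficients (expand at 0): a_0 = -93/110, a_1 = 11/21, a_2 = 3559/2016, a_3 = -30601/24192.
c0 = a_0 = -93/110. Peel one level at a time: if S = 1 + c*χ/S' with S'(0) = 1, then c is the χ-coefficient of S and S' = c*χ/(S - 1).
S_1 = c0/f = 1 + (1210/1953)*χ + (150855595/61027344)*χ^2 + ...; c1 = 1210/1953.
S_2 = c1*χ/(S_1 - 1) = 1 + (-2742829/687456)*χ + (15359369/1115136)*χ^2 + ...; c2 = -2742829/687456.
S_3 = c2*χ/(S_2 - 1) = 1 + (3332983073/965475808)*χ + ...; c3 = 3332983073/965475808.


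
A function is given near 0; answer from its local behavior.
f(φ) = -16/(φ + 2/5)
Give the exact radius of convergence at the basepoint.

The radius of convergence is 2/5.

Denominator factor (φ + 2/5): pole of order 1 at -2/5, modulus 2/5.
The radius of convergence is the smallest modulus among the singular points: 2/5.


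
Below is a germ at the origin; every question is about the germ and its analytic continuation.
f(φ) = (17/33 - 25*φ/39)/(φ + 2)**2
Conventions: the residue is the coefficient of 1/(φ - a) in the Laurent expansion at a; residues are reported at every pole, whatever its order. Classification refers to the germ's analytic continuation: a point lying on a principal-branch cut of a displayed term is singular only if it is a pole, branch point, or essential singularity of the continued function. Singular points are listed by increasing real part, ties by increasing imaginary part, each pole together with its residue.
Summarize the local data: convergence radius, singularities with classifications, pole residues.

Radius of convergence at 0: 2.
At -2: a pole of order 2; residue -25/39.

Denominator factor (φ + 2)^2: pole of order 2 at -2, modulus 2.
The radius of convergence is the smallest modulus among the singular points: 2.
At the order-2 pole -2 set g(φ) = (φ - (-2))^2*f(φ) = 17/33 - 25*φ/39.
Order-2 pole: residue = g'(a); g'(-2) = -25/39, so the residue is -25/39.


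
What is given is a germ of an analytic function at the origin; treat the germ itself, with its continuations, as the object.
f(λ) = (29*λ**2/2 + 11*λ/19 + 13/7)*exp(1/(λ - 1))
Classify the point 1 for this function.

The exponent 1/(λ - (1)) has a pole at 1, so exp(1/(λ - (1))) takes every nonzero value near it: an essential singularity (not a pole of any order).

The point is an essential singularity.


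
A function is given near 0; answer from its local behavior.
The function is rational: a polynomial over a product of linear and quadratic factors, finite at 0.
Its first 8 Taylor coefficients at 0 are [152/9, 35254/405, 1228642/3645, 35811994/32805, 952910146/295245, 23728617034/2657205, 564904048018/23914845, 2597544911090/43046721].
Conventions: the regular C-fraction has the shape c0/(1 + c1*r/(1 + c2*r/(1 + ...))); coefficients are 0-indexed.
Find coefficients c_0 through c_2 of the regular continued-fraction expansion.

Taylor coefficients (read off): a_0 = 152/9, a_1 = 35254/405, a_2 = 1228642/3645.
c0 = a_0 = 152/9. Peel one level at a time: if S = 1 + c*r/S' with S'(0) = 1, then c is the r-coefficient of S and S' = c*r/(S - 1).
S_1 = c0/f = 1 + (-17627/3420)*r + (8585461/1299600)*r^2 + ...; c1 = -17627/3420.
S_2 = c1*r/(S_1 - 1) = 1 + (8585461/6698260)*r + ...; c2 = 8585461/6698260.

The regular C-fraction coefficients are [152/9, -17627/3420, 8585461/6698260].


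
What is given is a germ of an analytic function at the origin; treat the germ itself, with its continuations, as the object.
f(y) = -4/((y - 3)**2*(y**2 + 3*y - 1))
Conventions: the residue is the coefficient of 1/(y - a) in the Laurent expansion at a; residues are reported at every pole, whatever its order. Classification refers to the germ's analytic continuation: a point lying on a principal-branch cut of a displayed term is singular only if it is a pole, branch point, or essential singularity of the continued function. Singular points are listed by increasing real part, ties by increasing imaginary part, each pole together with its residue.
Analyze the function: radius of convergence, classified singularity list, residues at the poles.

Radius of convergence at 0: -3/2 + (1/2)*sqrt(13).
At -3/2 - (1/2)*sqrt(13): a pole of order 1; residue -18/289 + (94/3757)*sqrt(13).
At -3/2 + (1/2)*sqrt(13): a pole of order 1; residue -18/289 - (94/3757)*sqrt(13).
At 3: a pole of order 2; residue 36/289.

Denominator factor (y - 3)^2: pole of order 2 at 3, modulus 3.
Denominator factor (y**2 + 3*y - 1): discriminant 13, real irrational roots -3/2 + (1/2)*sqrt(13) and -3/2 - (1/2)*sqrt(13); poles of order 1, moduli -3/2 + (1/2)*sqrt(13) and 3/2 + (1/2)*sqrt(13).
The radius of convergence is the smallest modulus among the singular points: -3/2 + (1/2)*sqrt(13).
The factor y**2 + 3*y - 1 splits as (y - a)(y - a') with a = -3/2 - (1/2)*sqrt(13), a' = -3/2 + (1/2)*sqrt(13). At the order-1 pole a set g(y) = (y - a)*f(y) = [-4/(y - 3)**2] / (y - a').
Simple pole: residue = g(a) at a = -3/2 - (1/2)*sqrt(13), which is -18/289 + (94/3757)*sqrt(13).
The factor y**2 + 3*y - 1 splits as (y - a)(y - a') with a = -3/2 + (1/2)*sqrt(13), a' = -3/2 - (1/2)*sqrt(13). At the order-1 pole a set g(y) = (y - a)*f(y) = [-4/(y - 3)**2] / (y - a').
Simple pole: residue = g(a) at a = -3/2 + (1/2)*sqrt(13), which is -18/289 - (94/3757)*sqrt(13).
At the order-2 pole 3 set g(y) = (y - (3))^2*f(y) = -4/(y**2 + 3*y - 1).
Order-2 pole: residue = g'(a); g'(3) = 36/289, so the residue is 36/289.
List the singular points by increasing real part (a conjugate pair: the negative imaginary part first).


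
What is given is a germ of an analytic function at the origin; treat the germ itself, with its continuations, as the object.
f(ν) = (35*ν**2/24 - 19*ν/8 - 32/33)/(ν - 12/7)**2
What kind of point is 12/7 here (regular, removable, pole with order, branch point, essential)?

The point is a pole of order 2.

The denominator factor ν - 12/7 vanishes at 12/7 and appears to the power 2; the numerator there equals -349/462, nonzero, and no other factor vanishes.
Hence a pole whose order is the multiplicity, 2.


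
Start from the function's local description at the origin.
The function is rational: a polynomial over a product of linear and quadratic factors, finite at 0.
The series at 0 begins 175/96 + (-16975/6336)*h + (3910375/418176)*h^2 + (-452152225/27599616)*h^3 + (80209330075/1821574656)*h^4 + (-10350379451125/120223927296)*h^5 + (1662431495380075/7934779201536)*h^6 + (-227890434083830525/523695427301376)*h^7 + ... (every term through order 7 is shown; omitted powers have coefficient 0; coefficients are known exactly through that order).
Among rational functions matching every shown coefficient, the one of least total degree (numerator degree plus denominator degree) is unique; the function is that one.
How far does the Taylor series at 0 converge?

No rational of total degree below 3 reproduces all 8 coefficients; solving the [0/3] Pade equations on them gives f(h) = -5/(8*(h + 6/5)*(h**2 - 2*h/11 - 2/7)), whose expansion matches every shown term.
Denominator factor (h + 6/5): pole of order 1 at -6/5, modulus 6/5.
Denominator factor (h**2 - 2*h/11 - 2/7): discriminant 996/847, real irrational roots 1/11 + (1/77)*sqrt(1743) and 1/11 - (1/77)*sqrt(1743); poles of order 1, moduli 1/11 + (1/77)*sqrt(1743) and -1/11 + (1/77)*sqrt(1743).
The radius of convergence is the smallest modulus among the singular points: -1/11 + (1/77)*sqrt(1743).

The radius of convergence is -1/11 + (1/77)*sqrt(1743).


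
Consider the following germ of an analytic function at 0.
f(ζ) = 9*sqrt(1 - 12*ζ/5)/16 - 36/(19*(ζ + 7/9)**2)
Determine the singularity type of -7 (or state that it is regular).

The point is a regular point.

Denominator factors: ζ + 7/9 = -56/9 at ζ = -7 — none vanishes.
Branch term sqrt(1 - ζ/(5/12)): argument at -7 is 89/5, nonzero, so -7 is not its branch point (a point on a principal cut is still regular for the continued germ).
So the germ continues analytically to -7.


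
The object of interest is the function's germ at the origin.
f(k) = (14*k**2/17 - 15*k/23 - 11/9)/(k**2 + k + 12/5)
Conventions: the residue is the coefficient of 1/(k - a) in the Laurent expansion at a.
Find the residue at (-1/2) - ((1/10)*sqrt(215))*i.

The factor k**2 + k + 12/5 splits as (k - a)(k - a') with a = (-1/2) - ((1/10)*sqrt(215))*i, a' = (-1/2) + ((1/10)*sqrt(215))*i. At the order-1 pole a set g(k) = (k - a)*f(k) = [14*k**2/17 - 15*k/23 - 11/9] / (k - a').
Simple pole: residue = g(a) at a = (-1/2) - ((1/10)*sqrt(215))*i, which is (-577/782) - ((86597/1513170)*sqrt(215))*i.

The residue is (-577/782) - ((86597/1513170)*sqrt(215))*i.


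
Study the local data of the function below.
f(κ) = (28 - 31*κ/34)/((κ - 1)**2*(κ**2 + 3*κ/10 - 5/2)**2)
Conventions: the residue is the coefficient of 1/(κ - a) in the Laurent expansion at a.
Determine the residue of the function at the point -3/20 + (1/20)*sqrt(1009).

The factor κ**2 + 3*κ/10 - 5/2 splits as (κ - a)(κ - a') with a = -3/20 + (1/20)*sqrt(1009), a' = -3/20 - (1/20)*sqrt(1009). At the order-2 pole a set g(κ) = (κ - a)^2*f(κ) = [(28 - 31*κ/34)/(κ - 1)**2] / (κ - a')^2.
Order-2 pole: residue = g'(a); g'(-3/20 + (1/20)*sqrt(1009)) = -58325/1632 - (1896542275/1661508192)*sqrt(1009), so the residue is -58325/1632 - (1896542275/1661508192)*sqrt(1009).

The residue is -58325/1632 - (1896542275/1661508192)*sqrt(1009).


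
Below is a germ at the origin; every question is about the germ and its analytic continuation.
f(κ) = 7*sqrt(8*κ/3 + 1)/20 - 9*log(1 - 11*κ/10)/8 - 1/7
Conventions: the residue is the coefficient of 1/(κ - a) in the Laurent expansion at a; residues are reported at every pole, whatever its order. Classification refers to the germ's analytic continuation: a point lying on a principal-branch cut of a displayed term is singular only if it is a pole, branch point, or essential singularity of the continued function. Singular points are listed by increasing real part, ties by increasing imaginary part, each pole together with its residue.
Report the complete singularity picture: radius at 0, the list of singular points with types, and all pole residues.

Branch term (7/20)*sqrt(1 - κ/(-3/8)): its argument vanishes at κ = -3/8, a square-root branch point, modulus 3/8.
Branch term (-9/8)*log(1 - κ/(10/11)): its argument vanishes at κ = 10/11, a logarithmic branch point, modulus 10/11.
The radius of convergence is the smallest modulus among the singular points: 3/8.
List the singular points by increasing real part (a conjugate pair: the negative imaginary part first).

Radius of convergence at 0: 3/8.
At -3/8: an algebraic (square-root) branch point.
At 10/11: a logarithmic branch point.


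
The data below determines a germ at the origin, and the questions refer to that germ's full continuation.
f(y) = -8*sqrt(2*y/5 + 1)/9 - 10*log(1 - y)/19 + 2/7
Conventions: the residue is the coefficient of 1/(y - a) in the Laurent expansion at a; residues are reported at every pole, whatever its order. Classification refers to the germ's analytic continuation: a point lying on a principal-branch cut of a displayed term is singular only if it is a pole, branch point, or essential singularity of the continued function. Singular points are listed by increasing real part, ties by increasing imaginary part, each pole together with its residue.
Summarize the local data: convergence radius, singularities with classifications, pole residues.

Branch term (-8/9)*sqrt(1 - y/(-5/2)): its argument vanishes at y = -5/2, a square-root branch point, modulus 5/2.
Branch term (-10/19)*log(1 - y/(1)): its argument vanishes at y = 1, a logarithmic branch point, modulus 1.
The radius of convergence is the smallest modulus among the singular points: 1.
List the singular points by increasing real part (a conjugate pair: the negative imaginary part first).

Radius of convergence at 0: 1.
At -5/2: an algebraic (square-root) branch point.
At 1: a logarithmic branch point.


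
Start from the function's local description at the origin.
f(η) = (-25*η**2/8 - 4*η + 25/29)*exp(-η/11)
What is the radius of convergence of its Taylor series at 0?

The factor exp(-η/11) is entire and contributes no finite singular point.
The polynomial part has no poles.
No finite singular points: the Taylor series at 0 converges everywhere.

The radius of convergence is infinite.


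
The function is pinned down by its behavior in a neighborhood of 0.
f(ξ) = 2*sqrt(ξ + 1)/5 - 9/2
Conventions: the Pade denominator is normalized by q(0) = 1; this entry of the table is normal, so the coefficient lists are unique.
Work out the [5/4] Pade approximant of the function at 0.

The Pade approximant has numerator coefficients [-41/10, -8, -161/32, -35/32, -25/512, 1/1280]; denominator coefficients [1, 2, 21/16, 5/16, 5/256].

Taylor coefficients needed (expand at 0): a_0 = -41/10, a_1 = 1/5, a_2 = -1/20, a_3 = 1/40, a_4 = -1/64, a_5 = 7/640, a_6 = -21/2560, a_7 = 33/5120, a_8 = -429/81920, a_9 = 143/32768.
Write the denominator as Q(ξ) = 1 + q1*ξ + q2*ξ^2 + q3*ξ^3 + q4*ξ^4. Requiring Q*f - P = O(ξ^10) with deg P <= 5 kills the coefficients of ξ^6..ξ^9 in Q*f:
  ξ^6: a_6 + q1*a_5 + q2*a_4 + q3*a_3 + q4*a_2 = 0, i.e. -21/2560 + (7/640)*q1 + (-1/64)*q2 + (1/40)*q3 + (-1/20)*q4 = 0.
  ξ^7: a_7 + q1*a_6 + q2*a_5 + q3*a_4 + q4*a_3 = 0, i.e. 33/5120 + (-21/2560)*q1 + (7/640)*q2 + (-1/64)*q3 + (1/40)*q4 = 0.
  ξ^8: a_8 + q1*a_7 + q2*a_6 + q3*a_5 + q4*a_4 = 0, i.e. -429/81920 + (33/5120)*q1 + (-21/2560)*q2 + (7/640)*q3 + (-1/64)*q4 = 0.
  ξ^9: a_9 + q1*a_8 + q2*a_7 + q3*a_6 + q4*a_5 = 0, i.e. 143/32768 + (-429/81920)*q1 + (33/5120)*q2 + (-21/2560)*q3 + (7/640)*q4 = 0.
Solving this linear system: q1 = 2, q2 = 21/16, q3 = 5/16, q4 = 5/256.
The numerator is Q*f truncated at degree 5: P0 = a_0 = -41/10; P1 = a_1 + q1*a_0 = -8; P2 = a_2 + q1*a_1 + q2*a_0 = -161/32; P3 = a_3 + q1*a_2 + q2*a_1 + q3*a_0 = -35/32; P4 = a_4 + q1*a_3 + q2*a_2 + q3*a_1 + q4*a_0 = -25/512; P5 = a_5 + q1*a_4 + q2*a_3 + q3*a_2 + q4*a_1 = 1/1280.


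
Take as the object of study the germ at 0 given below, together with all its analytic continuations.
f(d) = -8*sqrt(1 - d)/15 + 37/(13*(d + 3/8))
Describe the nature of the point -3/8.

The point is a pole of order 1.

The denominator factor d + 3/8 vanishes at -3/8 and appears to the power 1; the numerator there equals 37/13, nonzero, and no other factor vanishes.
The branch terms are analytic at this point.
Hence a pole whose order is the multiplicity, 1.


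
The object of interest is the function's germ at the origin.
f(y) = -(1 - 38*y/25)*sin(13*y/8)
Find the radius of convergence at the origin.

The radius of convergence is infinite.

The factor -sin(13*y/8) is entire and contributes no finite singular point.
The polynomial part has no poles.
No finite singular points: the Taylor series at 0 converges everywhere.


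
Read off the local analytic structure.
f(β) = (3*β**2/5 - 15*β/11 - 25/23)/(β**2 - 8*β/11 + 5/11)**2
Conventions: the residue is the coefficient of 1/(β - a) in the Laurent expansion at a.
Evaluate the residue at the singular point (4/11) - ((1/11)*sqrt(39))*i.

The residue is -((20053/69966)*sqrt(39))*i.

The factor β**2 - 8*β/11 + 5/11 splits as (β - a)(β - a') with a = (4/11) - ((1/11)*sqrt(39))*i, a' = (4/11) + ((1/11)*sqrt(39))*i. At the order-2 pole a set g(β) = (β - a)^2*f(β) = [3*β**2/5 - 15*β/11 - 25/23] / (β - a')^2.
Order-2 pole: residue = g'(a); g'((4/11) - ((1/11)*sqrt(39))*i) = -((20053/69966)*sqrt(39))*i, so the residue is -((20053/69966)*sqrt(39))*i.


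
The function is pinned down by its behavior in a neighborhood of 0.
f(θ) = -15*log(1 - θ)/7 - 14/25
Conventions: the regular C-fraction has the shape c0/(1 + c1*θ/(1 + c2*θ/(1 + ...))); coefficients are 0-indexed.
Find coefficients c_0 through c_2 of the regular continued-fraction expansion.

The regular C-fraction coefficients are [-14/25, 375/98, -212/49].

Taylor coefficients (expand at 0): a_0 = -14/25, a_1 = 15/7, a_2 = 15/14.
c0 = a_0 = -14/25. Peel one level at a time: if S = 1 + c*θ/S' with S'(0) = 1, then c is the θ-coefficient of S and S' = c*θ/(S - 1).
S_1 = c0/f = 1 + (375/98)*θ + (39750/2401)*θ^2 + ...; c1 = 375/98.
S_2 = c1*θ/(S_1 - 1) = 1 + (-212/49)*θ + ...; c2 = -212/49.


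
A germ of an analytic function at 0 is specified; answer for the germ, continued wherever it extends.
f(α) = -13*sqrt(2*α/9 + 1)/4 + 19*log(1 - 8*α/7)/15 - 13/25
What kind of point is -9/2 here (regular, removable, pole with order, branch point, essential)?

The term (-13/4)*sqrt(1 - α/(-9/2)) has argument 1 - -9/2/(-9/2) = 0 at -9/2: a square-root (algebraic, two-sheeted) branch point; the remaining terms are analytic or single-valued there.

The point is an algebraic (square-root) branch point.


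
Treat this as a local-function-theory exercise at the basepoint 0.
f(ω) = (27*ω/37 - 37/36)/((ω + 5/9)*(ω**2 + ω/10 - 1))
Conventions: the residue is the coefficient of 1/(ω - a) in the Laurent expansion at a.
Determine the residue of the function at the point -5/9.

At the order-1 pole -5/9 set g(ω) = (ω - (-5/9))*f(ω) = (27*ω/37 - 37/36)/(ω**2 + ω/10 - 1).
Simple pole: residue = g(a) at a = -5/9, which is 17181/8954.

The residue is 17181/8954.


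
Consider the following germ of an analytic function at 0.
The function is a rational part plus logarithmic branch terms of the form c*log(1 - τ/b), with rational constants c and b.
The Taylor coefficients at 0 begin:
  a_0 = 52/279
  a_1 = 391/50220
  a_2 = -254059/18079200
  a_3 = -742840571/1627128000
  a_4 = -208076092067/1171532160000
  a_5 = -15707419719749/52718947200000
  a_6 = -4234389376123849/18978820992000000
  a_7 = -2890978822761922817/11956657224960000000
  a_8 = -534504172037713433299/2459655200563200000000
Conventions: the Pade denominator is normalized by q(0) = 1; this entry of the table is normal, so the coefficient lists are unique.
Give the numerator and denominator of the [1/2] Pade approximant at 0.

The Pade approximant has numerator coefficients [52/279, -31914227/5406732]; denominator coefficients [1, -1714579607/54067320, 201868087/144179520].


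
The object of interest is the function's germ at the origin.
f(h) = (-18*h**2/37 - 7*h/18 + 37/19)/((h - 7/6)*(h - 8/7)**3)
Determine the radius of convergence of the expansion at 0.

The radius of convergence is 8/7.

Denominator factor (h - 8/7)^3: pole of order 3 at 8/7, modulus 8/7.
Denominator factor (h - 7/6): pole of order 1 at 7/6, modulus 7/6.
The radius of convergence is the smallest modulus among the singular points: 8/7.


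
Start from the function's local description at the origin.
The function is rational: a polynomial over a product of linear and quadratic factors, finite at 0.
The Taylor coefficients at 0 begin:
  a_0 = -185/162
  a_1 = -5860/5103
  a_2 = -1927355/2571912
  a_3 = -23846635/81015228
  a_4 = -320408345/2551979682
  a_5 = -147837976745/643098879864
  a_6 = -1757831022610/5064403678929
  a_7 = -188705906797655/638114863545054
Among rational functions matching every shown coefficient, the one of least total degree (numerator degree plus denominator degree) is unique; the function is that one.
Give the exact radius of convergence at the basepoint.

No rational of total degree below 5 reproduces all 8 coefficients; solving the [2/3] Pade equations on them gives f(d) = (7*d**2/8 - d + 37/18)/((d - 9/7)*(d**2 - d + 7/5)), whose expansion matches every shown term.
Denominator factor (d - 9/7): pole of order 1 at 9/7, modulus 9/7.
Denominator factor (d**2 - d + 7/5): discriminant -23/5, complex-conjugate roots (1/2) + ((1/10)*sqrt(115))*i and (1/2) - ((1/10)*sqrt(115))*i; poles of order 1, moduli (1/5)*sqrt(35) and (1/5)*sqrt(35).
The radius of convergence is the smallest modulus among the singular points: (1/5)*sqrt(35).

The radius of convergence is (1/5)*sqrt(35).
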